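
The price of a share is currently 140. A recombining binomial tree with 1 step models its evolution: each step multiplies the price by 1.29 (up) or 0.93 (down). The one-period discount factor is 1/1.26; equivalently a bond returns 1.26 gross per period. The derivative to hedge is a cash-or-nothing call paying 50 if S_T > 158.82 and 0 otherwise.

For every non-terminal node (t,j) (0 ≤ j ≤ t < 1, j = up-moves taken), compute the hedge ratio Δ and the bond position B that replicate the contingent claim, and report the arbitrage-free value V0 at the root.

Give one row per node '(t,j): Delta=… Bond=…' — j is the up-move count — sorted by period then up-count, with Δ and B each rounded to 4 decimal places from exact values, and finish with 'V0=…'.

Risk-neutral probability p* = (R−d)/(u−d) = (1.26−0.93)/(1.29−0.93) = 0.9167.
At expiry t=1: V(1,0)=0.0000, V(1,1)=50.0000
Node (0,0) S=140.0000: V=(p*·50.0000+(1−p*)·0.0000)/1.26=36.3757; Δ=(50.0000−0.0000)/(180.6000−130.2000)=0.9921; B=V−Δ·S=-102.5132
Root portfolio cost Δ·140+B reproduces V0=36.3757.

(0,0): Delta=0.9921 Bond=-102.5132
V0=36.3757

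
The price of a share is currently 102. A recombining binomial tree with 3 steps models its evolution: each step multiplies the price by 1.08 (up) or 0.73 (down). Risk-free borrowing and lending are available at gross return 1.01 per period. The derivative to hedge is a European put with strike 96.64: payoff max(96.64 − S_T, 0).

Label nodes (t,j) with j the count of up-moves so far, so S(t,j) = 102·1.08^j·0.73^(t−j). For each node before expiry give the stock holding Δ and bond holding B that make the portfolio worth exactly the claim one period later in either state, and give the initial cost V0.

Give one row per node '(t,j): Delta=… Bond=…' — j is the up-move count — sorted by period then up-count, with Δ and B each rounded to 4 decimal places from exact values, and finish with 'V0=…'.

Since d<R<u, set p* = (R−d)/(u−d) = 0.8000; price each node as the discounted p*-expectation of its children.
Terminal payoffs: V(3,0)=56.9603, V(3,1)=37.9357, V(3,2)=9.7899, V(3,3)=0.0000
(2,0): S=54.3558. Δ = (V_up−V_dn)/(S_up−S_dn) = (37.9357−56.9603)/(58.7043−39.6797) = -1.0000. V = [p*·37.9357 + (1−p*)·56.9603]/1.01 = 41.3274. B = V − Δ·S = 95.6832.
(2,1): S=80.4168. Δ = (V_up−V_dn)/(S_up−S_dn) = (9.7899−37.9357)/(86.8501−58.7043) = -1.0000. V = [p*·9.7899 + (1−p*)·37.9357]/1.01 = 15.2664. B = V − Δ·S = 95.6832.
(2,2): S=118.9728. Δ = (V_up−V_dn)/(S_up−S_dn) = (0.0000−9.7899)/(128.4906−86.8501) = -0.2351. V = [p*·0.0000 + (1−p*)·9.7899]/1.01 = 1.9386. B = V − Δ·S = 29.9096.
(1,0): S=74.4600. Δ = (V_up−V_dn)/(S_up−S_dn) = (15.2664−41.3274)/(80.4168−54.3558) = -1.0000. V = [p*·15.2664 + (1−p*)·41.3274]/1.01 = 20.2758. B = V − Δ·S = 94.7358.
(1,1): S=110.1600. Δ = (V_up−V_dn)/(S_up−S_dn) = (1.9386−15.2664)/(118.9728−80.4168) = -0.3457. V = [p*·1.9386 + (1−p*)·15.2664]/1.01 = 4.5586. B = V − Δ·S = 42.6379.
(0,0): S=102.0000. Δ = (V_up−V_dn)/(S_up−S_dn) = (4.5586−20.2758)/(110.1600−74.4600) = -0.4403. V = [p*·4.5586 + (1−p*)·20.2758]/1.01 = 7.6257. B = V − Δ·S = 52.5322.
Self-financing check: at every node Δ·S+B equals the discounted successor values.

(0,0): Delta=-0.4403 Bond=52.5322
(1,0): Delta=-1.0000 Bond=94.7358
(1,1): Delta=-0.3457 Bond=42.6379
(2,0): Delta=-1.0000 Bond=95.6832
(2,1): Delta=-1.0000 Bond=95.6832
(2,2): Delta=-0.2351 Bond=29.9096
V0=7.6257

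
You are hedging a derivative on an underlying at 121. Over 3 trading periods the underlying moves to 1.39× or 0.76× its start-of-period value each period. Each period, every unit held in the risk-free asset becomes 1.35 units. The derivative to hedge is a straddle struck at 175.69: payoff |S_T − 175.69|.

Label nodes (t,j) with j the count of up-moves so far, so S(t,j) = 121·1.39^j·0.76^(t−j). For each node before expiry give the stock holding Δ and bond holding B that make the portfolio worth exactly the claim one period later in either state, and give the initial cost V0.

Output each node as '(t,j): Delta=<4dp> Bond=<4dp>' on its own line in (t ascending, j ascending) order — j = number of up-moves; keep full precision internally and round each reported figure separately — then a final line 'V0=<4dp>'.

(0,0): Delta=0.8630 Bond=-54.0798
(1,0): Delta=-0.9524 Bond=93.9384
(1,1): Delta=0.9303 Bond=-84.3261
(2,0): Delta=-1.0000 Bond=130.1407
(2,1): Delta=-0.9507 Bond=126.5915
(2,2): Delta=1.0000 Bond=-130.1407
V0=50.3408

Under the risk-neutral measure, an up-move has probability p* = (R−d)/(u−d) = 0.9365 and values discount at R = 1.35.
Terminal values V(3,·): V(3,0)=122.5739, V(3,1)=78.5435, V(3,2)=1.9859, V(3,3)=149.2699
(2,0): S=69.8896. Δ = (V_up−V_dn)/(S_up−S_dn) = (78.5435−122.5739)/(97.1465−53.1161) = -1.0000. V = [p*·78.5435 + (1−p*)·122.5739]/1.35 = 60.2511. B = V − Δ·S = 130.1407.
(2,1): S=127.8244. Δ = (V_up−V_dn)/(S_up−S_dn) = (1.9859−78.5435)/(177.6759−97.1465) = -0.9507. V = [p*·1.9859 + (1−p*)·78.5435]/1.35 = 5.0716. B = V − Δ·S = 126.5915.
(2,2): S=233.7841. Δ = (V_up−V_dn)/(S_up−S_dn) = (149.2699−1.9859)/(324.9599−177.6759) = 1.0000. V = [p*·149.2699 + (1−p*)·1.9859]/1.35 = 103.6434. B = V − Δ·S = -130.1407.
(1,0): S=91.9600. Δ = (V_up−V_dn)/(S_up−S_dn) = (5.0716−60.2511)/(127.8244−69.8896) = -0.9524. V = [p*·5.0716 + (1−p*)·60.2511]/1.35 = 6.3519. B = V − Δ·S = 93.9384.
(1,1): S=168.1900. Δ = (V_up−V_dn)/(S_up−S_dn) = (103.6434−5.0716)/(233.7841−127.8244) = 0.9303. V = [p*·103.6434 + (1−p*)·5.0716]/1.35 = 72.1369. B = V − Δ·S = -84.3261.
(0,0): S=121.0000. Δ = (V_up−V_dn)/(S_up−S_dn) = (72.1369−6.3519)/(168.1900−91.9600) = 0.8630. V = [p*·72.1369 + (1−p*)·6.3519]/1.35 = 50.3408. B = V − Δ·S = -54.0798.
Root portfolio cost Δ·121+B reproduces V0=50.3408.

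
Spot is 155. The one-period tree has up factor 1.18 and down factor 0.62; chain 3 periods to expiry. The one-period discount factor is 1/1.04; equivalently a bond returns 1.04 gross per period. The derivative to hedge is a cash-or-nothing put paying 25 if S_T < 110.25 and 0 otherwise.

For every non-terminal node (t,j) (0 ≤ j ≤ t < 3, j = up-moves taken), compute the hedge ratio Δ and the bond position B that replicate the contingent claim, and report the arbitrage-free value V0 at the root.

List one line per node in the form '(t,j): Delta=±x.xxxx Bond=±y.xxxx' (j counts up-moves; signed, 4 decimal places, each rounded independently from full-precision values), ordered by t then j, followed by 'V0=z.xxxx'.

(0,0): Delta=-0.0999 Bond=18.9507
(1,0): Delta=-0.3350 Bond=42.3067
(1,1): Delta=-0.0587 Bond=12.1761
(2,0): Delta=0.0000 Bond=24.0385
(2,1): Delta=-0.3937 Bond=50.6525
(2,2): Delta=0.0000 Bond=0.0000
V0=3.4726

Since d<R<u, set p* = (R−d)/(u−d) = 0.7500; price each node as the discounted p*-expectation of its children.
Terminal values V(3,·): V(3,0)=25.0000, V(3,1)=25.0000, V(3,2)=0.0000, V(3,3)=0.0000
Node (2,0) S=59.5820: V=(p*·25.0000+(1−p*)·25.0000)/1.04=24.0385; Δ=(25.0000−25.0000)/(70.3068−36.9408)=0.0000; B=V−Δ·S=24.0385
Node (2,1) S=113.3980: V=(p*·0.0000+(1−p*)·25.0000)/1.04=6.0096; Δ=(0.0000−25.0000)/(133.8096−70.3068)=-0.3937; B=V−Δ·S=50.6525
Node (2,2) S=215.8220: V=(p*·0.0000+(1−p*)·0.0000)/1.04=0.0000; Δ=(0.0000−0.0000)/(254.6700−133.8096)=0.0000; B=V−Δ·S=0.0000
Node (1,0) S=96.1000: V=(p*·6.0096+(1−p*)·24.0385)/1.04=10.1123; Δ=(6.0096−24.0385)/(113.3980−59.5820)=-0.3350; B=V−Δ·S=42.3067
Node (1,1) S=182.9000: V=(p*·0.0000+(1−p*)·6.0096)/1.04=1.4446; Δ=(0.0000−6.0096)/(215.8220−113.3980)=-0.0587; B=V−Δ·S=12.1761
Node (0,0) S=155.0000: V=(p*·1.4446+(1−p*)·10.1123)/1.04=3.4726; Δ=(1.4446−10.1123)/(182.9000−96.1000)=-0.0999; B=V−Δ·S=18.9507
Self-financing check: at every node Δ·S+B equals the discounted successor values.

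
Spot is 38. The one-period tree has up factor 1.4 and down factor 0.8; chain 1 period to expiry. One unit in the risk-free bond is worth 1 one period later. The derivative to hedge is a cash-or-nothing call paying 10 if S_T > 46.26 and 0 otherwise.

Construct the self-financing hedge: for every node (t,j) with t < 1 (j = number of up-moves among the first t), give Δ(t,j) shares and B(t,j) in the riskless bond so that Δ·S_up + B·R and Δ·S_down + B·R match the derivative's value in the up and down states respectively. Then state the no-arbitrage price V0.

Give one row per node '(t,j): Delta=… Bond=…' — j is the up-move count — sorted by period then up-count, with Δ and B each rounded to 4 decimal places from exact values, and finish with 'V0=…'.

(0,0): Delta=0.4386 Bond=-13.3333
V0=3.3333

The replicating-portfolio and risk-neutral prices coincide; use p* = (1−0.8)/(1.4−0.8) = 0.3333 for the latter.
Payoff layer (t=1): V(1,0)=0.0000, V(1,1)=10.0000
(0,0): S=38.0000. Δ = (V_up−V_dn)/(S_up−S_dn) = (10.0000−0.0000)/(53.2000−30.4000) = 0.4386. V = [p*·10.0000 + (1−p*)·0.0000]/1 = 3.3333. B = V − Δ·S = -13.3333.
Check: Δ(0,0)·S0 + B(0,0) = 3.3333 = V0.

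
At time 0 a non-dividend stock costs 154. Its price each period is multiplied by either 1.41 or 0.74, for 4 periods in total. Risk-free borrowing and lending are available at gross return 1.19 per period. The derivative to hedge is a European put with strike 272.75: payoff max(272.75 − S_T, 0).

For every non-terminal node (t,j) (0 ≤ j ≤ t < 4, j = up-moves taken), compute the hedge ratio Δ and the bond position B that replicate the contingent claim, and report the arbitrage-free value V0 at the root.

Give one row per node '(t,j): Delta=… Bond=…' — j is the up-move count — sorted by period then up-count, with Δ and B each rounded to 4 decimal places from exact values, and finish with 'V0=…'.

Risk-neutral probability p* = (R−d)/(u−d) = (1.19−0.74)/(1.41−0.74) = 0.6716.
At expiry t=4: V(4,0)=226.5707, V(4,1)=184.7597, V(4,2)=105.0927, V(4,3)=0.0000, V(4,4)=0.0000
(3,0): S=62.4045. Δ = (V_up−V_dn)/(S_up−S_dn) = (184.7597−226.5707)/(87.9903−46.1793) = -1.0000. V = [p*·184.7597 + (1−p*)·226.5707]/1.19 = 166.7972. B = V − Δ·S = 229.2017.
(3,1): S=118.9059. Δ = (V_up−V_dn)/(S_up−S_dn) = (105.0927−184.7597)/(167.6573−87.9903) = -1.0000. V = [p*·105.0927 + (1−p*)·184.7597]/1.19 = 110.2958. B = V − Δ·S = 229.2017.
(3,2): S=226.5639. Δ = (V_up−V_dn)/(S_up−S_dn) = (0.0000−105.0927)/(319.4551−167.6573) = -0.6923. V = [p*·0.0000 + (1−p*)·105.0927]/1.19 = 28.9984. B = V − Δ·S = 185.8532.
(3,3): S=431.6960. Δ = (V_up−V_dn)/(S_up−S_dn) = (0.0000−0.0000)/(608.6914−319.4551) = 0.0000. V = [p*·0.0000 + (1−p*)·0.0000]/1.19 = 0.0000. B = V − Δ·S = 0.0000.
(2,0): S=84.3304. Δ = (V_up−V_dn)/(S_up−S_dn) = (110.2958−166.7972)/(118.9059−62.4045) = -1.0000. V = [p*·110.2958 + (1−p*)·166.7972]/1.19 = 108.2761. B = V − Δ·S = 192.6065.
(2,1): S=160.6836. Δ = (V_up−V_dn)/(S_up−S_dn) = (28.9984−110.2958)/(226.5639−118.9059) = -0.7551. V = [p*·28.9984 + (1−p*)·110.2958]/1.19 = 46.8009. B = V − Δ·S = 168.1404.
(2,2): S=306.1674. Δ = (V_up−V_dn)/(S_up−S_dn) = (0.0000−28.9984)/(431.6960−226.5639) = -0.1414. V = [p*·0.0000 + (1−p*)·28.9984]/1.19 = 8.0016. B = V − Δ·S = 51.2827.
(1,0): S=113.9600. Δ = (V_up−V_dn)/(S_up−S_dn) = (46.8009−108.2761)/(160.6836−84.3304) = -0.8051. V = [p*·46.8009 + (1−p*)·108.2761]/1.19 = 56.2914. B = V − Δ·S = 148.0454.
(1,1): S=217.1400. Δ = (V_up−V_dn)/(S_up−S_dn) = (8.0016−46.8009)/(306.1674−160.6836) = -0.2667. V = [p*·8.0016 + (1−p*)·46.8009]/1.19 = 17.4299. B = V − Δ·S = 75.3394.
(0,0): S=154.0000. Δ = (V_up−V_dn)/(S_up−S_dn) = (17.4299−56.2914)/(217.1400−113.9600) = -0.3766. V = [p*·17.4299 + (1−p*)·56.2914]/1.19 = 25.3701. B = V − Δ·S = 83.3723.
Self-financing check: at every node Δ·S+B equals the discounted successor values.

(0,0): Delta=-0.3766 Bond=83.3723
(1,0): Delta=-0.8051 Bond=148.0454
(1,1): Delta=-0.2667 Bond=75.3394
(2,0): Delta=-1.0000 Bond=192.6065
(2,1): Delta=-0.7551 Bond=168.1404
(2,2): Delta=-0.1414 Bond=51.2827
(3,0): Delta=-1.0000 Bond=229.2017
(3,1): Delta=-1.0000 Bond=229.2017
(3,2): Delta=-0.6923 Bond=185.8532
(3,3): Delta=0.0000 Bond=0.0000
V0=25.3701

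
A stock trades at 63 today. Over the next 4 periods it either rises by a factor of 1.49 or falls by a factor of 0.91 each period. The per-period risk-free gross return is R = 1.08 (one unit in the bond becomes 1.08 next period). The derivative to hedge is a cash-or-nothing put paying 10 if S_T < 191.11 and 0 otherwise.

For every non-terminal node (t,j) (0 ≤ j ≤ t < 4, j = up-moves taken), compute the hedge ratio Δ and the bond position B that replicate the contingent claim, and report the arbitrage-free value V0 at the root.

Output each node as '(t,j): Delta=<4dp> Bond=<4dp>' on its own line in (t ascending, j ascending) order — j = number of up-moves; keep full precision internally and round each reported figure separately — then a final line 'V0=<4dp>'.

No-arbitrage ⇒ martingale measure with p* = (R−d)/(u−d) = 0.2931.
Terminal payoffs: V(4,0)=10.0000, V(4,1)=10.0000, V(4,2)=10.0000, V(4,3)=10.0000, V(4,4)=0.0000
Node (3,0) S=47.4750: V=(p*·10.0000+(1−p*)·10.0000)/1.08=9.2593; Δ=(10.0000−10.0000)/(70.7377−43.2022)=0.0000; B=V−Δ·S=9.2593
Node (3,1) S=77.7337: V=(p*·10.0000+(1−p*)·10.0000)/1.08=9.2593; Δ=(10.0000−10.0000)/(115.8233−70.7377)=0.0000; B=V−Δ·S=9.2593
Node (3,2) S=127.2783: V=(p*·10.0000+(1−p*)·10.0000)/1.08=9.2593; Δ=(10.0000−10.0000)/(189.6447−115.8233)=0.0000; B=V−Δ·S=9.2593
Node (3,3) S=208.4008: V=(p*·0.0000+(1−p*)·10.0000)/1.08=6.5453; Δ=(0.0000−10.0000)/(310.5172−189.6447)=-0.0827; B=V−Δ·S=23.7867
Node (2,0) S=52.1703: V=(p*·9.2593+(1−p*)·9.2593)/1.08=8.5734; Δ=(9.2593−9.2593)/(77.7337−47.4750)=0.0000; B=V−Δ·S=8.5734
Node (2,1) S=85.4217: V=(p*·9.2593+(1−p*)·9.2593)/1.08=8.5734; Δ=(9.2593−9.2593)/(127.2783−77.7337)=0.0000; B=V−Δ·S=8.5734
Node (2,2) S=139.8663: V=(p*·6.5453+(1−p*)·9.2593)/1.08=7.8369; Δ=(6.5453−9.2593)/(208.4008−127.2783)=-0.0335; B=V−Δ·S=12.5160
Node (1,0) S=57.3300: V=(p*·8.5734+(1−p*)·8.5734)/1.08=7.9383; Δ=(8.5734−8.5734)/(85.4217−52.1703)=0.0000; B=V−Δ·S=7.9383
Node (1,1) S=93.8700: V=(p*·7.8369+(1−p*)·8.5734)/1.08=7.7384; Δ=(7.8369−8.5734)/(139.8663−85.4217)=-0.0135; B=V−Δ·S=9.0083
Node (0,0) S=63.0000: V=(p*·7.7384+(1−p*)·7.9383)/1.08=7.2960; Δ=(7.7384−7.9383)/(93.8700−57.3300)=-0.0055; B=V−Δ·S=7.6407
The time-0 hedge costs 7.2960, which is the no-arbitrage price.

(0,0): Delta=-0.0055 Bond=7.6407
(1,0): Delta=0.0000 Bond=7.9383
(1,1): Delta=-0.0135 Bond=9.0083
(2,0): Delta=0.0000 Bond=8.5734
(2,1): Delta=0.0000 Bond=8.5734
(2,2): Delta=-0.0335 Bond=12.5160
(3,0): Delta=0.0000 Bond=9.2593
(3,1): Delta=0.0000 Bond=9.2593
(3,2): Delta=0.0000 Bond=9.2593
(3,3): Delta=-0.0827 Bond=23.7867
V0=7.2960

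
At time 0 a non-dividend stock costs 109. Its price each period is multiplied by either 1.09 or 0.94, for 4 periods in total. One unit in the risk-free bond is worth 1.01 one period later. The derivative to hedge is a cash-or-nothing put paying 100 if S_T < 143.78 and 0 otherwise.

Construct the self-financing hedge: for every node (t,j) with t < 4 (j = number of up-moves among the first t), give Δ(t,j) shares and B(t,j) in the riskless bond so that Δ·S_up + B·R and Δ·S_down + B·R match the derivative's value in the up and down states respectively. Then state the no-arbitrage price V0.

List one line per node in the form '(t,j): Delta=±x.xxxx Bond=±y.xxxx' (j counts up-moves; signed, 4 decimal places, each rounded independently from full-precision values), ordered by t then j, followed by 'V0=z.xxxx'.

(0,0): Delta=-0.6033 Bond=157.3009
(1,0): Delta=0.0000 Bond=97.0590
(1,1): Delta=-1.1979 Bond=229.5194
(2,0): Delta=0.0000 Bond=98.0296
(2,1): Delta=0.0000 Bond=98.0296
(2,2): Delta=-2.3786 Bond=384.7117
(3,0): Delta=0.0000 Bond=99.0099
(3,1): Delta=0.0000 Bond=99.0099
(3,2): Delta=0.0000 Bond=99.0099
(3,3): Delta=-4.7228 Bond=719.4719
V0=91.5404

Risk-neutral probability p* = (R−d)/(u−d) = (1.01−0.94)/(1.09−0.94) = 0.4667.
Terminal values V(4,·): V(4,0)=100.0000, V(4,1)=100.0000, V(4,2)=100.0000, V(4,3)=100.0000, V(4,4)=0.0000
Node (3,0) S=90.5337: V=(p*·100.0000+(1−p*)·100.0000)/1.01=99.0099; Δ=(100.0000−100.0000)/(98.6817−85.1016)=0.0000; B=V−Δ·S=99.0099
Node (3,1) S=104.9805: V=(p*·100.0000+(1−p*)·100.0000)/1.01=99.0099; Δ=(100.0000−100.0000)/(114.4288−98.6817)=0.0000; B=V−Δ·S=99.0099
Node (3,2) S=121.7327: V=(p*·100.0000+(1−p*)·100.0000)/1.01=99.0099; Δ=(100.0000−100.0000)/(132.6887−114.4288)=0.0000; B=V−Δ·S=99.0099
Node (3,3) S=141.1582: V=(p*·0.0000+(1−p*)·100.0000)/1.01=52.8053; Δ=(0.0000−100.0000)/(153.8624−132.6887)=-4.7228; B=V−Δ·S=719.4719
Node (2,0) S=96.3124: V=(p*·99.0099+(1−p*)·99.0099)/1.01=98.0296; Δ=(99.0099−99.0099)/(104.9805−90.5337)=0.0000; B=V−Δ·S=98.0296
Node (2,1) S=111.6814: V=(p*·99.0099+(1−p*)·99.0099)/1.01=98.0296; Δ=(99.0099−99.0099)/(121.7327−104.9805)=0.0000; B=V−Δ·S=98.0296
Node (2,2) S=129.5029: V=(p*·52.8053+(1−p*)·99.0099)/1.01=76.6809; Δ=(52.8053−99.0099)/(141.1582−121.7327)=-2.3786; B=V−Δ·S=384.7117
Node (1,0) S=102.4600: V=(p*·98.0296+(1−p*)·98.0296)/1.01=97.0590; Δ=(98.0296−98.0296)/(111.6814−96.3124)=0.0000; B=V−Δ·S=97.0590
Node (1,1) S=118.8100: V=(p*·76.6809+(1−p*)·98.0296)/1.01=87.1949; Δ=(76.6809−98.0296)/(129.5029−111.6814)=-1.1979; B=V−Δ·S=229.5194
Node (0,0) S=109.0000: V=(p*·87.1949+(1−p*)·97.0590)/1.01=91.5404; Δ=(87.1949−97.0590)/(118.8100−102.4600)=-0.6033; B=V−Δ·S=157.3009
Check: Δ(0,0)·S0 + B(0,0) = 91.5404 = V0.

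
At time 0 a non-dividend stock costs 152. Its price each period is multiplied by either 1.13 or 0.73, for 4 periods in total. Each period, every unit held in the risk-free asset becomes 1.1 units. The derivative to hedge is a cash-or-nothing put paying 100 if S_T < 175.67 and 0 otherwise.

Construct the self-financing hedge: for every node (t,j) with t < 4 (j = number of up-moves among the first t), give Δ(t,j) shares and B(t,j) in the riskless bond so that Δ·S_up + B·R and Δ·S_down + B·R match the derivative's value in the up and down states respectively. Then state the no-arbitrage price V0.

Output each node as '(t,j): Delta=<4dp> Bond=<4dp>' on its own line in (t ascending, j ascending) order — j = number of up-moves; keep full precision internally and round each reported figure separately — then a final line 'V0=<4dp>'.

Risk-neutral probability p* = (R−d)/(u−d) = (1.1−0.73)/(1.13−0.73) = 0.9250.
At expiry t=4: V(4,0)=100.0000, V(4,1)=100.0000, V(4,2)=100.0000, V(4,3)=100.0000, V(4,4)=0.0000
Node (3,0) S=59.1306: V=(p*·100.0000+(1−p*)·100.0000)/1.1=90.9091; Δ=(100.0000−100.0000)/(66.8176−43.1653)=0.0000; B=V−Δ·S=90.9091
Node (3,1) S=91.5309: V=(p*·100.0000+(1−p*)·100.0000)/1.1=90.9091; Δ=(100.0000−100.0000)/(103.4299−66.8176)=0.0000; B=V−Δ·S=90.9091
Node (3,2) S=141.6848: V=(p*·100.0000+(1−p*)·100.0000)/1.1=90.9091; Δ=(100.0000−100.0000)/(160.1039−103.4299)=0.0000; B=V−Δ·S=90.9091
Node (3,3) S=219.3203: V=(p*·0.0000+(1−p*)·100.0000)/1.1=6.8182; Δ=(0.0000−100.0000)/(247.8320−160.1039)=-1.1399; B=V−Δ·S=256.8182
Node (2,0) S=81.0008: V=(p*·90.9091+(1−p*)·90.9091)/1.1=82.6446; Δ=(90.9091−90.9091)/(91.5309−59.1306)=0.0000; B=V−Δ·S=82.6446
Node (2,1) S=125.3848: V=(p*·90.9091+(1−p*)·90.9091)/1.1=82.6446; Δ=(90.9091−90.9091)/(141.6848−91.5309)=0.0000; B=V−Δ·S=82.6446
Node (2,2) S=194.0888: V=(p*·6.8182+(1−p*)·90.9091)/1.1=11.9318; Δ=(6.8182−90.9091)/(219.3203−141.6848)=-1.0831; B=V−Δ·S=222.1591
Node (1,0) S=110.9600: V=(p*·82.6446+(1−p*)·82.6446)/1.1=75.1315; Δ=(82.6446−82.6446)/(125.3848−81.0008)=0.0000; B=V−Δ·S=75.1315
Node (1,1) S=171.7600: V=(p*·11.9318+(1−p*)·82.6446)/1.1=15.6684; Δ=(11.9318−82.6446)/(194.0888−125.3848)=-1.0292; B=V−Δ·S=192.4505
Node (0,0) S=152.0000: V=(p*·15.6684+(1−p*)·75.1315)/1.1=18.2983; Δ=(15.6684−75.1315)/(171.7600−110.9600)=-0.9780; B=V−Δ·S=166.9559
Root portfolio cost Δ·152+B reproduces V0=18.2983.

(0,0): Delta=-0.9780 Bond=166.9559
(1,0): Delta=0.0000 Bond=75.1315
(1,1): Delta=-1.0292 Bond=192.4505
(2,0): Delta=0.0000 Bond=82.6446
(2,1): Delta=0.0000 Bond=82.6446
(2,2): Delta=-1.0831 Bond=222.1591
(3,0): Delta=0.0000 Bond=90.9091
(3,1): Delta=0.0000 Bond=90.9091
(3,2): Delta=0.0000 Bond=90.9091
(3,3): Delta=-1.1399 Bond=256.8182
V0=18.2983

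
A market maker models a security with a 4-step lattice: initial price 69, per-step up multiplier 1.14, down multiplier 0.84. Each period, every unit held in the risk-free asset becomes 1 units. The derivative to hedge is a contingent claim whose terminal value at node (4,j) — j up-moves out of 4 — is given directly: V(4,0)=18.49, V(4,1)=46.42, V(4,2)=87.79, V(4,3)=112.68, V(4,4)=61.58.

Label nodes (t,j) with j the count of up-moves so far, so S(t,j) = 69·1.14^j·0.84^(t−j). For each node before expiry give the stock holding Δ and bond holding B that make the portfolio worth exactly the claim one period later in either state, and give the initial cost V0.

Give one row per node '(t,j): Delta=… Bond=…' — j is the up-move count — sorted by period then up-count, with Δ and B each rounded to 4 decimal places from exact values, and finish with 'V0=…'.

(0,0): Delta=0.9378 Bond=15.7504
(1,0): Delta=1.9413 Bond=-42.4102
(1,1): Delta=0.2909 Bond=66.6410
(2,0): Delta=2.4030 Bond=-64.8884
(2,1): Delta=1.6436 Bond=-22.7419
(2,2): Delta=-0.5813 Bond=144.8511
(3,0): Delta=2.2765 Bond=-59.7140
(3,1): Delta=2.4846 Bond=-69.4160
(3,2): Delta=1.1015 Bond=18.0980
(3,3): Delta=-1.6662 Bond=255.7600
V0=80.4616

Under the risk-neutral measure, an up-move has probability p* = (R−d)/(u−d) = 0.5333 and values discount at R = 1.
Terminal payoffs: V(4,0)=18.4900, V(4,1)=46.4200, V(4,2)=87.7900, V(4,3)=112.6800, V(4,4)=61.5800
(3,0): S=40.8966. Δ = (V_up−V_dn)/(S_up−S_dn) = (46.4200−18.4900)/(46.6221−34.3531) = 2.2765. V = [p*·46.4200 + (1−p*)·18.4900]/1 = 33.3860. B = V − Δ·S = -59.7140.
(3,1): S=55.5025. Δ = (V_up−V_dn)/(S_up−S_dn) = (87.7900−46.4200)/(63.2728−46.6221) = 2.4846. V = [p*·87.7900 + (1−p*)·46.4200]/1 = 68.4840. B = V − Δ·S = -69.4160.
(3,2): S=75.3248. Δ = (V_up−V_dn)/(S_up−S_dn) = (112.6800−87.7900)/(85.8703−63.2728) = 1.1015. V = [p*·112.6800 + (1−p*)·87.7900]/1 = 101.0647. B = V − Δ·S = 18.0980.
(3,3): S=102.2265. Δ = (V_up−V_dn)/(S_up−S_dn) = (61.5800−112.6800)/(116.5383−85.8703) = -1.6662. V = [p*·61.5800 + (1−p*)·112.6800]/1 = 85.4267. B = V − Δ·S = 255.7600.
(2,0): S=48.6864. Δ = (V_up−V_dn)/(S_up−S_dn) = (68.4840−33.3860)/(55.5025−40.8966) = 2.4030. V = [p*·68.4840 + (1−p*)·33.3860]/1 = 52.1049. B = V − Δ·S = -64.8884.
(2,1): S=66.0744. Δ = (V_up−V_dn)/(S_up−S_dn) = (101.0647−68.4840)/(75.3248−55.5025) = 1.6436. V = [p*·101.0647 + (1−p*)·68.4840]/1 = 85.8604. B = V − Δ·S = -22.7419.
(2,2): S=89.6724. Δ = (V_up−V_dn)/(S_up−S_dn) = (85.4267−101.0647)/(102.2265−75.3248) = -0.5813. V = [p*·85.4267 + (1−p*)·101.0647]/1 = 92.7244. B = V − Δ·S = 144.8511.
(1,0): S=57.9600. Δ = (V_up−V_dn)/(S_up−S_dn) = (85.8604−52.1049)/(66.0744−48.6864) = 1.9413. V = [p*·85.8604 + (1−p*)·52.1049]/1 = 70.1078. B = V − Δ·S = -42.4102.
(1,1): S=78.6600. Δ = (V_up−V_dn)/(S_up−S_dn) = (92.7244−85.8604)/(89.6724−66.0744) = 0.2909. V = [p*·92.7244 + (1−p*)·85.8604]/1 = 89.5212. B = V − Δ·S = 66.6410.
(0,0): S=69.0000. Δ = (V_up−V_dn)/(S_up−S_dn) = (89.5212−70.1078)/(78.6600−57.9600) = 0.9378. V = [p*·89.5212 + (1−p*)·70.1078]/1 = 80.4616. B = V − Δ·S = 15.7504.
Check: Δ(0,0)·S0 + B(0,0) = 80.4616 = V0.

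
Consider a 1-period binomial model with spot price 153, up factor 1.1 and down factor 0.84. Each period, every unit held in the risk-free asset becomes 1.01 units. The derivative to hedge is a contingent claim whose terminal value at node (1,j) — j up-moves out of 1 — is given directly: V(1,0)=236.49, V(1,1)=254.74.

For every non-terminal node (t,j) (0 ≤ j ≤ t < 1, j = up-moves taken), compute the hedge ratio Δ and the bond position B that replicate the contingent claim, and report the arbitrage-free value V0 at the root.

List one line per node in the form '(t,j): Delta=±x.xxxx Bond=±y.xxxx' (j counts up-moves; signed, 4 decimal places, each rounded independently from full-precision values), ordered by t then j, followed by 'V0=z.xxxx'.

The replicating-portfolio and risk-neutral prices coincide; use p* = (1.01−0.84)/(1.1−0.84) = 0.6538 for the latter.
Terminal values V(1,·): V(1,0)=236.4900, V(1,1)=254.7400
(0,0): S=153.0000. Δ = (V_up−V_dn)/(S_up−S_dn) = (254.7400−236.4900)/(168.3000−128.5200) = 0.4588. V = [p*·254.7400 + (1−p*)·236.4900]/1.01 = 245.9631. B = V − Δ·S = 175.7708.
The time-0 hedge costs 245.9631, which is the no-arbitrage price.

(0,0): Delta=0.4588 Bond=175.7708
V0=245.9631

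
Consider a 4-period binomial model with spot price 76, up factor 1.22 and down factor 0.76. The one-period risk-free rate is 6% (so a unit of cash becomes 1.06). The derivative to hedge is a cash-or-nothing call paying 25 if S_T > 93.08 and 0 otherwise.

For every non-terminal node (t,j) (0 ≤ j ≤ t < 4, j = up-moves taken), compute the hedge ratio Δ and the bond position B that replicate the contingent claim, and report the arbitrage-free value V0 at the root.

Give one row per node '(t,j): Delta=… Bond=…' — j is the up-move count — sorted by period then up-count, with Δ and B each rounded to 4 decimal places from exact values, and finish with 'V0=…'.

(0,0): Delta=0.2665 Bond=-9.0276
(1,0): Delta=0.3562 Bond=-14.7504
(1,1): Delta=0.2367 Bond=-6.8059
(2,0): Delta=0.0000 Bond=0.0000
(2,1): Delta=0.4745 Bond=-23.9744
(2,2): Delta=0.1577 Bond=1.7245
(3,0): Delta=0.0000 Bond=0.0000
(3,1): Delta=0.0000 Bond=0.0000
(3,2): Delta=0.6322 Bond=-38.9664
(3,3): Delta=0.0000 Bond=23.5849
V0=11.2248

Since d<R<u, set p* = (R−d)/(u−d) = 0.6522; price each node as the discounted p*-expectation of its children.
Terminal values V(4,·): V(4,0)=0.0000, V(4,1)=0.0000, V(4,2)=0.0000, V(4,3)=25.0000, V(4,4)=25.0000
(3,0): S=33.3622. Δ = (V_up−V_dn)/(S_up−S_dn) = (0.0000−0.0000)/(40.7019−25.3553) = 0.0000. V = [p*·0.0000 + (1−p*)·0.0000]/1.06 = 0.0000. B = V − Δ·S = 0.0000.
(3,1): S=53.5551. Δ = (V_up−V_dn)/(S_up−S_dn) = (0.0000−0.0000)/(65.3372−40.7019) = 0.0000. V = [p*·0.0000 + (1−p*)·0.0000]/1.06 = 0.0000. B = V − Δ·S = 0.0000.
(3,2): S=85.9700. Δ = (V_up−V_dn)/(S_up−S_dn) = (25.0000−0.0000)/(104.8834−65.3372) = 0.6322. V = [p*·25.0000 + (1−p*)·0.0000]/1.06 = 15.3815. B = V − Δ·S = -38.9664.
(3,3): S=138.0044. Δ = (V_up−V_dn)/(S_up−S_dn) = (25.0000−25.0000)/(168.3654−104.8834) = 0.0000. V = [p*·25.0000 + (1−p*)·25.0000]/1.06 = 23.5849. B = V − Δ·S = 23.5849.
(2,0): S=43.8976. Δ = (V_up−V_dn)/(S_up−S_dn) = (0.0000−0.0000)/(53.5551−33.3622) = 0.0000. V = [p*·0.0000 + (1−p*)·0.0000]/1.06 = 0.0000. B = V − Δ·S = 0.0000.
(2,1): S=70.4672. Δ = (V_up−V_dn)/(S_up−S_dn) = (15.3815−0.0000)/(85.9700−53.5551) = 0.4745. V = [p*·15.3815 + (1−p*)·0.0000]/1.06 = 9.4636. B = V − Δ·S = -23.9744.
(2,2): S=113.1184. Δ = (V_up−V_dn)/(S_up−S_dn) = (23.5849−15.3815)/(138.0044−85.9700) = 0.1577. V = [p*·23.5849 + (1−p*)·15.3815]/1.06 = 19.5581. B = V − Δ·S = 1.7245.
(1,0): S=57.7600. Δ = (V_up−V_dn)/(S_up−S_dn) = (9.4636−0.0000)/(70.4672−43.8976) = 0.3562. V = [p*·9.4636 + (1−p*)·0.0000]/1.06 = 5.8225. B = V − Δ·S = -14.7504.
(1,1): S=92.7200. Δ = (V_up−V_dn)/(S_up−S_dn) = (19.5581−9.4636)/(113.1184−70.4672) = 0.2367. V = [p*·19.5581 + (1−p*)·9.4636]/1.06 = 15.1386. B = V − Δ·S = -6.8059.
(0,0): S=76.0000. Δ = (V_up−V_dn)/(S_up−S_dn) = (15.1386−5.8225)/(92.7200−57.7600) = 0.2665. V = [p*·15.1386 + (1−p*)·5.8225]/1.06 = 11.2248. B = V − Δ·S = -9.0276.
The time-0 hedge costs 11.2248, which is the no-arbitrage price.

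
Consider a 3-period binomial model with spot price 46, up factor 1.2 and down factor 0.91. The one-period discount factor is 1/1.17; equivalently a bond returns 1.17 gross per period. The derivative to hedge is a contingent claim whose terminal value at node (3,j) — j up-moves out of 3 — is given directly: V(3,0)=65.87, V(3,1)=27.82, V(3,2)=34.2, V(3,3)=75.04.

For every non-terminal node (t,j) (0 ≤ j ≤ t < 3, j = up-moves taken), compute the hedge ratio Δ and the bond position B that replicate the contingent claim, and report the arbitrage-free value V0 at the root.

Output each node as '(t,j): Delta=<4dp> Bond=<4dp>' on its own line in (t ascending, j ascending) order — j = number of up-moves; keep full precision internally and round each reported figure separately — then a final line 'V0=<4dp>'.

(0,0): Delta=1.8402 Bond=-45.0112
(1,0): Delta=0.1256 Bond=19.1093
(1,1): Delta=1.9902 Bond=-60.9445
(2,0): Delta=-3.4444 Bond=158.3490
(2,1): Delta=0.4380 Bond=6.6667
(2,2): Delta=2.1260 Bond=-80.3018
V0=39.6368

Under the risk-neutral measure, an up-move has probability p* = (R−d)/(u−d) = 0.8966 and values discount at R = 1.17.
Payoff layer (t=3): V(3,0)=65.8700, V(3,1)=27.8200, V(3,2)=34.2000, V(3,3)=75.0400
  t=2,j=0: stock 38.0926 → up 45.7111 (V=27.8200), down 34.6643 (V=65.8700). Price 27.1421; hedge Δ=-3.4444, bond B=158.3490.
  t=2,j=1: stock 50.2320 → up 60.2784 (V=34.2000), down 45.7111 (V=27.8200). Price 28.6667; hedge Δ=0.4380, bond B=6.6667.
  t=2,j=2: stock 66.2400 → up 79.4880 (V=75.0400), down 60.2784 (V=34.2000). Price 60.5258; hedge Δ=2.1260, bond B=-80.3018.
  t=1,j=0: stock 41.8600 → up 50.2320 (V=28.6667), down 38.0926 (V=27.1421). Price 24.3666; hedge Δ=0.1256, bond B=19.1093.
  t=1,j=1: stock 55.2000 → up 66.2400 (V=60.5258), down 50.2320 (V=28.6667). Price 48.9145; hedge Δ=1.9902, bond B=-60.9445.
  t=0,j=0: stock 46.0000 → up 55.2000 (V=48.9145), down 41.8600 (V=24.3666). Price 39.6368; hedge Δ=1.8402, bond B=-45.0112.
Self-financing check: at every node Δ·S+B equals the discounted successor values.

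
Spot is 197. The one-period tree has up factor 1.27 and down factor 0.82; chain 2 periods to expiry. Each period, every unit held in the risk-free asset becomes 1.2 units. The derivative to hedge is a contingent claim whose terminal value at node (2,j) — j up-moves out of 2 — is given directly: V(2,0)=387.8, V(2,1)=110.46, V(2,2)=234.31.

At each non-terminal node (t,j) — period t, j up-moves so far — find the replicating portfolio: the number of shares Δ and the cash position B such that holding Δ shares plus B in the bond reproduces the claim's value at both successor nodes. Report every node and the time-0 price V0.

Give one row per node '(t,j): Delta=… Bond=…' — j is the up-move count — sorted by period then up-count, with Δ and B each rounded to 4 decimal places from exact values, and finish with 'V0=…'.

(0,0): Delta=0.5776 Bond=28.9164
(1,0): Delta=-3.8152 Bond=744.3126
(1,1): Delta=1.1001 Bond=-96.0185
V0=142.6991

Under the risk-neutral measure, an up-move has probability p* = (R−d)/(u−d) = 0.8444 and values discount at R = 1.2.
Terminal payoffs: V(2,0)=387.8000, V(2,1)=110.4600, V(2,2)=234.3100
(1,0): S=161.5400. Δ = (V_up−V_dn)/(S_up−S_dn) = (110.4600−387.8000)/(205.1558−132.4628) = -3.8152. V = [p*·110.4600 + (1−p*)·387.8000]/1.2 = 128.0015. B = V − Δ·S = 744.3126.
(1,1): S=250.1900. Δ = (V_up−V_dn)/(S_up−S_dn) = (234.3100−110.4600)/(317.7413−205.1558) = 1.1001. V = [p*·234.3100 + (1−p*)·110.4600]/1.2 = 179.2037. B = V − Δ·S = -96.0185.
(0,0): S=197.0000. Δ = (V_up−V_dn)/(S_up−S_dn) = (179.2037−128.0015)/(250.1900−161.5400) = 0.5776. V = [p*·179.2037 + (1−p*)·128.0015]/1.2 = 142.6991. B = V − Δ·S = 28.9164.
The time-0 hedge costs 142.6991, which is the no-arbitrage price.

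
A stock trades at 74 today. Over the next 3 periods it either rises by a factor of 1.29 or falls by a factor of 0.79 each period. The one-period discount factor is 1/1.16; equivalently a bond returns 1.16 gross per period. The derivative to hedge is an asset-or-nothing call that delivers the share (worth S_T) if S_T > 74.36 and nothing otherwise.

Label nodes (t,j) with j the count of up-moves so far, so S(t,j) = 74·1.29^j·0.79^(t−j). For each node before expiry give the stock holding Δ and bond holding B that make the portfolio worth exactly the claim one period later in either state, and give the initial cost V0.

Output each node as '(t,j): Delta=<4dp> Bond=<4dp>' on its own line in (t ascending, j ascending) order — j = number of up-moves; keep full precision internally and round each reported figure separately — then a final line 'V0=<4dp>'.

(0,0): Delta=1.4291 Bond=-37.8928
(1,0): Delta=2.1232 Bond=-84.5300
(1,1): Delta=1.2798 Bond=-29.6997
(2,0): Delta=0.0000 Bond=0.0000
(2,1): Delta=2.5800 Bond=-132.5065
(2,2): Delta=1.0000 Bond=0.0000
V0=67.8612

Under the risk-neutral measure, an up-move has probability p* = (R−d)/(u−d) = 0.7400 and values discount at R = 1.16.
Terminal payoffs: V(3,0)=0.0000, V(3,1)=0.0000, V(3,2)=97.2833, V(3,3)=158.8550
  t=2,j=0: stock 46.1834 → up 59.5766 (V=0.0000), down 36.4849 (V=0.0000). Price 0.0000; hedge Δ=0.0000, bond B=0.0000.
  t=2,j=1: stock 75.4134 → up 97.2833 (V=97.2833), down 59.5766 (V=0.0000). Price 62.0600; hedge Δ=2.5800, bond B=-132.5065.
  t=2,j=2: stock 123.1434 → up 158.8550 (V=158.8550), down 97.2833 (V=97.2833). Price 123.1434; hedge Δ=1.0000, bond B=0.0000.
  t=1,j=0: stock 58.4600 → up 75.4134 (V=62.0600), down 46.1834 (V=0.0000). Price 39.5900; hedge Δ=2.1232, bond B=-84.5300.
  t=1,j=1: stock 95.4600 → up 123.1434 (V=123.1434), down 75.4134 (V=62.0600). Price 92.4670; hedge Δ=1.2798, bond B=-29.6997.
  t=0,j=0: stock 74.0000 → up 95.4600 (V=92.4670), down 58.4600 (V=39.5900). Price 67.8612; hedge Δ=1.4291, bond B=-37.8928.
Self-financing check: at every node Δ·S+B equals the discounted successor values.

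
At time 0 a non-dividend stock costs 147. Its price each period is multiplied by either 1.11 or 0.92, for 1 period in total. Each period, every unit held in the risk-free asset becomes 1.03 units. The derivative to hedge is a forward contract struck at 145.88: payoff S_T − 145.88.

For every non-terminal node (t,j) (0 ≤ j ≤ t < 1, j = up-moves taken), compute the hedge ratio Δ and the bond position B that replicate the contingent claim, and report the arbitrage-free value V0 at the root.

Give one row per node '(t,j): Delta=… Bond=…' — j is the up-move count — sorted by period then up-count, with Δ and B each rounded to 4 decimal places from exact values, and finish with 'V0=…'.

Under the risk-neutral measure, an up-move has probability p* = (R−d)/(u−d) = 0.5789 and values discount at R = 1.03.
At expiry t=1: V(1,0)=-10.6400, V(1,1)=17.2900
  t=0,j=0: stock 147.0000 → up 163.1700 (V=17.2900), down 135.2400 (V=-10.6400). Price 5.3689; hedge Δ=1.0000, bond B=-141.6311.
The time-0 hedge costs 5.3689, which is the no-arbitrage price.

(0,0): Delta=1.0000 Bond=-141.6311
V0=5.3689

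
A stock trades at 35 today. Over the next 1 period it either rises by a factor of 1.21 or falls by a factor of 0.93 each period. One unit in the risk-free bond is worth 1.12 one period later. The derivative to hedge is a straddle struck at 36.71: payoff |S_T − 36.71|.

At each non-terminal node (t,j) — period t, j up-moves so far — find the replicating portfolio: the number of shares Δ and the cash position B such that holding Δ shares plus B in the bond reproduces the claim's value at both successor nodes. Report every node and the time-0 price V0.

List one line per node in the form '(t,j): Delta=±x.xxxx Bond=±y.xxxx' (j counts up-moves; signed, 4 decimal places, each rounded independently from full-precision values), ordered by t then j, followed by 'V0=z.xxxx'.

(0,0): Delta=0.1510 Bond=-0.6747
V0=4.6110

The replicating-portfolio and risk-neutral prices coincide; use p* = (1.12−0.93)/(1.21−0.93) = 0.6786 for the latter.
Terminal payoffs: V(1,0)=4.1600, V(1,1)=5.6400
  t=0,j=0: stock 35.0000 → up 42.3500 (V=5.6400), down 32.5500 (V=4.1600). Price 4.6110; hedge Δ=0.1510, bond B=-0.6747.
Each (Δ,B) replicates both successor values, so the strategy is self-financing and V0 is arbitrage-free.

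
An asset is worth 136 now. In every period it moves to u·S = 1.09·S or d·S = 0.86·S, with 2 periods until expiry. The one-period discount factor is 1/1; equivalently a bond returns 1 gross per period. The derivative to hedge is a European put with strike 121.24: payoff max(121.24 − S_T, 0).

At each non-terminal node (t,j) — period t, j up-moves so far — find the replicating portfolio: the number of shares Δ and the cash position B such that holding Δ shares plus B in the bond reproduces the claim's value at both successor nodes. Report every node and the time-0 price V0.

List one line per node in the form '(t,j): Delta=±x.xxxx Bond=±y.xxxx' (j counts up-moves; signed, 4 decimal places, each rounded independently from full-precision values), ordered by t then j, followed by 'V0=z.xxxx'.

The replicating-portfolio and risk-neutral prices coincide; use p* = (1−0.86)/(1.09−0.86) = 0.6087 for the latter.
Terminal payoffs: V(2,0)=20.6544, V(2,1)=0.0000, V(2,2)=0.0000
(1,0): S=116.9600. Δ = (V_up−V_dn)/(S_up−S_dn) = (0.0000−20.6544)/(127.4864−100.5856) = -0.7678. V = [p*·0.0000 + (1−p*)·20.6544]/1 = 8.0822. B = V − Δ·S = 97.8839.
(1,1): S=148.2400. Δ = (V_up−V_dn)/(S_up−S_dn) = (0.0000−0.0000)/(161.5816−127.4864) = 0.0000. V = [p*·0.0000 + (1−p*)·0.0000]/1 = 0.0000. B = V − Δ·S = 0.0000.
(0,0): S=136.0000. Δ = (V_up−V_dn)/(S_up−S_dn) = (0.0000−8.0822)/(148.2400−116.9600) = -0.2584. V = [p*·0.0000 + (1−p*)·8.0822]/1 = 3.1626. B = V − Δ·S = 38.3024.
Root portfolio cost Δ·136+B reproduces V0=3.1626.

(0,0): Delta=-0.2584 Bond=38.3024
(1,0): Delta=-0.7678 Bond=97.8839
(1,1): Delta=0.0000 Bond=0.0000
V0=3.1626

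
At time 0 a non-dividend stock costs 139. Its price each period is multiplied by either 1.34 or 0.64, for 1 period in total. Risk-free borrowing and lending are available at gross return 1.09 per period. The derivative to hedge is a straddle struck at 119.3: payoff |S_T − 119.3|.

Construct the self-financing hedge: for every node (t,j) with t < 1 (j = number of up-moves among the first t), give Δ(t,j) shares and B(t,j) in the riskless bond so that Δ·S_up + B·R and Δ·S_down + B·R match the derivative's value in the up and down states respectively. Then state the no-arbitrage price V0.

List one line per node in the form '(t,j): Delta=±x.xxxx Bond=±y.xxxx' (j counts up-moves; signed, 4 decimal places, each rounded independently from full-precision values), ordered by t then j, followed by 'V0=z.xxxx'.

(0,0): Delta=0.3764 Bond=-2.8818
V0=49.4325

Under the risk-neutral measure, an up-move has probability p* = (R−d)/(u−d) = 0.6429 and values discount at R = 1.09.
At expiry t=1: V(1,0)=30.3400, V(1,1)=66.9600
(0,0): S=139.0000. Δ = (V_up−V_dn)/(S_up−S_dn) = (66.9600−30.3400)/(186.2600−88.9600) = 0.3764. V = [p*·66.9600 + (1−p*)·30.3400]/1.09 = 49.4325. B = V − Δ·S = -2.8818.
Root portfolio cost Δ·139+B reproduces V0=49.4325.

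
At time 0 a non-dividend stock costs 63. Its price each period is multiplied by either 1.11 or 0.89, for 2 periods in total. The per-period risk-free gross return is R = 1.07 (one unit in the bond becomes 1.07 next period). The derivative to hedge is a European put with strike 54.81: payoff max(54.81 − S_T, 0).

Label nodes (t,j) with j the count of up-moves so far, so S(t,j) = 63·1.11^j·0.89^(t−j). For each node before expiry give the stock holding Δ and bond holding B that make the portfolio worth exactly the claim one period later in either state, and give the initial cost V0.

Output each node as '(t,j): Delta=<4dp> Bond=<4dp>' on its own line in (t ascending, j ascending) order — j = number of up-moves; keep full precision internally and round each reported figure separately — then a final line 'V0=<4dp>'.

The replicating-portfolio and risk-neutral prices coincide; use p* = (1.07−0.89)/(1.11−0.89) = 0.8182 for the latter.
Terminal payoffs: V(2,0)=4.9077, V(2,1)=0.0000, V(2,2)=0.0000
(1,0): S=56.0700. Δ = (V_up−V_dn)/(S_up−S_dn) = (0.0000−4.9077)/(62.2377−49.9023) = -0.3979. V = [p*·0.0000 + (1−p*)·4.9077]/1.07 = 0.8339. B = V − Δ·S = 23.1417.
(1,1): S=69.9300. Δ = (V_up−V_dn)/(S_up−S_dn) = (0.0000−0.0000)/(77.6223−62.2377) = 0.0000. V = [p*·0.0000 + (1−p*)·0.0000]/1.07 = 0.0000. B = V − Δ·S = 0.0000.
(0,0): S=63.0000. Δ = (V_up−V_dn)/(S_up−S_dn) = (0.0000−0.8339)/(69.9300−56.0700) = -0.0602. V = [p*·0.0000 + (1−p*)·0.8339]/1.07 = 0.1417. B = V − Δ·S = 3.9323.
Check: Δ(0,0)·S0 + B(0,0) = 0.1417 = V0.

(0,0): Delta=-0.0602 Bond=3.9323
(1,0): Delta=-0.3979 Bond=23.1417
(1,1): Delta=0.0000 Bond=0.0000
V0=0.1417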